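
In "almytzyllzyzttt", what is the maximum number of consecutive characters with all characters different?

6

add a: [a] len 1
add l: [a, l] len 2
add m: [a, l, m] len 3
add y: [a, l, m, y] len 4
add t: [a, l, m, y, t] len 5
add z: [a, l, m, y, t, z] len 6
add y (repeat y, move left end past it): [t, z, y] len 3
add l: [t, z, y, l] len 4
add l (repeat l, move left end past it): [l] len 1
add z: [l, z] len 2
add y: [l, z, y] len 3
add z (repeat z, move left end past it): [y, z] len 2
add t: [y, z, t] len 3
add t (repeat t, move left end past it): [t] len 1
add t (repeat t, move left end past it): [t] len 1
Longest all-distinct length: 6.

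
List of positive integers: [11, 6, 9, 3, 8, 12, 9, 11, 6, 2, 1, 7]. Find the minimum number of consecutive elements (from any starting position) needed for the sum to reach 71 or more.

add 11: running sum 11 < 71
add 6: running sum 17 < 71
add 9: running sum 26 < 71
add 3: running sum 29 < 71
add 8: running sum 37 < 71
add 12: running sum 49 < 71
add 9: running sum 58 < 71
add 11: running sum 69 < 71
end 8: [11, 6, 9, 3, 8, 12, 9, 11, 6] sum 75, len 9
end 9: [11, 6, 9, 3, 8, 12, 9, 11, 6, 2] sum 77, len 10
end 10: [11, 6, 9, 3, 8, 12, 9, 11, 6, 2, 1] sum 78, len 11
end 11: [6, 9, 3, 8, 12, 9, 11, 6, 2, 1, 7] sum 74, len 11
Shortest qualifying length: 9.

9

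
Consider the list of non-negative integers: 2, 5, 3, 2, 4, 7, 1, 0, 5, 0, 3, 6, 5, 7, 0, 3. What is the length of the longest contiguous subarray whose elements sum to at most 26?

Extend to the right; shrink from the left whenever the sum exceeds 26:
[2] sum 2 len 1
[2, 5] sum 7 len 2
[2, 5, 3] sum 10 len 3
[2, 5, 3, 2] sum 12 len 4
[2, 5, 3, 2, 4] sum 16 len 5
[2, 5, 3, 2, 4, 7] sum 23 len 6
[2, 5, 3, 2, 4, 7, 1] sum 24 len 7
[2, 5, 3, 2, 4, 7, 1, 0] sum 24 len 8
[3, 2, 4, 7, 1, 0, 5] sum 22 len 7
[3, 2, 4, 7, 1, 0, 5, 0] sum 22 len 8
[3, 2, 4, 7, 1, 0, 5, 0, 3] sum 25 len 9
[4, 7, 1, 0, 5, 0, 3, 6] sum 26 len 8
[1, 0, 5, 0, 3, 6, 5] sum 20 len 7
[0, 5, 0, 3, 6, 5, 7] sum 26 len 7
[0, 5, 0, 3, 6, 5, 7, 0] sum 26 len 8
[0, 3, 6, 5, 7, 0, 3] sum 24 len 7
Longest length seen: 9.

9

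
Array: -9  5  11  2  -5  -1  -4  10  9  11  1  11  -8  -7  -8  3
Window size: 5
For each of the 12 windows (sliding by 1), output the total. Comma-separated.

4, 12, 3, 2, 9, 25, 27, 42, 24, 8, -11, -9

(-9, 5, 11, 2, -5) → sum 4
(5, 11, 2, -5, -1) → sum 12
(11, 2, -5, -1, -4) → sum 3
(2, -5, -1, -4, 10) → sum 2
(-5, -1, -4, 10, 9) → sum 9
(-1, -4, 10, 9, 11) → sum 25
(-4, 10, 9, 11, 1) → sum 27
(10, 9, 11, 1, 11) → sum 42
(9, 11, 1, 11, -8) → sum 24
(11, 1, 11, -8, -7) → sum 8
(1, 11, -8, -7, -8) → sum -11
(11, -8, -7, -8, 3) → sum -9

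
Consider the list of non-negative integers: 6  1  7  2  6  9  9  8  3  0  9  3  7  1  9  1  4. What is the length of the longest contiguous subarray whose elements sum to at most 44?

add 6: [6] sum 6, len 1
add 1: [6, 1] sum 7, len 2
add 7: [6, 1, 7] sum 14, len 3
add 2: [6, 1, 7, 2] sum 16, len 4
add 6: [6, 1, 7, 2, 6] sum 22, len 5
add 9: [6, 1, 7, 2, 6, 9] sum 31, len 6
add 9: [6, 1, 7, 2, 6, 9, 9] sum 40, len 7
add 8: [1, 7, 2, 6, 9, 9, 8] sum 42, len 7
add 3: [7, 2, 6, 9, 9, 8, 3] sum 44, len 7
add 0: [7, 2, 6, 9, 9, 8, 3, 0] sum 44, len 8
add 9: [6, 9, 9, 8, 3, 0, 9] sum 44, len 7
add 3: [9, 9, 8, 3, 0, 9, 3] sum 41, len 7
add 7: [9, 8, 3, 0, 9, 3, 7] sum 39, len 7
add 1: [9, 8, 3, 0, 9, 3, 7, 1] sum 40, len 8
add 9: [8, 3, 0, 9, 3, 7, 1, 9] sum 40, len 8
add 1: [8, 3, 0, 9, 3, 7, 1, 9, 1] sum 41, len 9
add 4: [3, 0, 9, 3, 7, 1, 9, 1, 4] sum 37, len 9
Longest length seen: 9.

9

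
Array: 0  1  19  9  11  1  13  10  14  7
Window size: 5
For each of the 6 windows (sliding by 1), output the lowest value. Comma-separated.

0, 1, 1, 1, 1, 1

0 1 19 9 11 → min 0
1 19 9 11 1 → min 1
19 9 11 1 13 → min 1
9 11 1 13 10 → min 1
11 1 13 10 14 → min 1
1 13 10 14 7 → min 1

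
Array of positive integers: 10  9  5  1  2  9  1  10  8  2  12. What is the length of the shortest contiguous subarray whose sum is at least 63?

11

add 10: running sum 10 < 63
add 9: running sum 19 < 63
add 5: running sum 24 < 63
add 1: running sum 25 < 63
add 2: running sum 27 < 63
add 9: running sum 36 < 63
add 1: running sum 37 < 63
add 10: running sum 47 < 63
add 8: running sum 55 < 63
add 2: running sum 57 < 63
add 12: shortest ending here [10, 9, 5, 1, 2, 9, 1, 10, 8, 2, 12] sum 69, len 11
Shortest qualifying length: 11.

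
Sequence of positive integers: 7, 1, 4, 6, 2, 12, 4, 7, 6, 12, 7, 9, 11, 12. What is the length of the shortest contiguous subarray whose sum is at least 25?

3

add 7: running sum 7 < 25
add 1: running sum 8 < 25
add 4: running sum 12 < 25
add 6: running sum 18 < 25
add 2: running sum 20 < 25
add 12: shortest ending here [1, 4, 6, 2, 12] sum 25, len 5
add 4: shortest ending here [4, 6, 2, 12, 4] sum 28, len 5
add 7: shortest ending here [2, 12, 4, 7] sum 25, len 4
add 6: shortest ending here [12, 4, 7, 6] sum 29, len 4
add 12: shortest ending here [7, 6, 12] sum 25, len 3
add 7: shortest ending here [6, 12, 7] sum 25, len 3
add 9: shortest ending here [12, 7, 9] sum 28, len 3
add 11: shortest ending here [7, 9, 11] sum 27, len 3
add 12: shortest ending here [9, 11, 12] sum 32, len 3
Shortest qualifying length: 3.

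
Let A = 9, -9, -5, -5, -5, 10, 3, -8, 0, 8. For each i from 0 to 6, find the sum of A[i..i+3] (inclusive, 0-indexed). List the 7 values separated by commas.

(9, -9, -5, -5) → sum -10
(-9, -5, -5, -5) → sum -24
(-5, -5, -5, 10) → sum -5
(-5, -5, 10, 3) → sum 3
(-5, 10, 3, -8) → sum 0
(10, 3, -8, 0) → sum 5
(3, -8, 0, 8) → sum 3

-10, -24, -5, 3, 0, 5, 3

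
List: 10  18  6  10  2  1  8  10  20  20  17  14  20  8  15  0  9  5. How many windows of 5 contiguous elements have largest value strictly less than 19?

5

[10, 18, 6, 10, 2] → max 18  < 19 ✓
[18, 6, 10, 2, 1] → max 18  < 19 ✓
[6, 10, 2, 1, 8] → max 10  < 19 ✓
[10, 2, 1, 8, 10] → max 10  < 19 ✓
[2, 1, 8, 10, 20] → max 20
[1, 8, 10, 20, 20] → max 20
[8, 10, 20, 20, 17] → max 20
[10, 20, 20, 17, 14] → max 20
[20, 20, 17, 14, 20] → max 20
[20, 17, 14, 20, 8] → max 20
[17, 14, 20, 8, 15] → max 20
[14, 20, 8, 15, 0] → max 20
[20, 8, 15, 0, 9] → max 20
[8, 15, 0, 9, 5] → max 15  < 19 ✓
5 windows satisfy the condition.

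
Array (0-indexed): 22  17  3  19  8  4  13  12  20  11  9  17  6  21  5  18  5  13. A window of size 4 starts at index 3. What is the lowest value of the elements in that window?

4

Elements at indices 3..6: 19, 8, 4, 13
min(19, 8, 4, 13) = 4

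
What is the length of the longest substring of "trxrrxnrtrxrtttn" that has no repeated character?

add t: [t] len 1
add r: [t, r] len 2
add x: [t, r, x] len 3
add r (repeat r, move left end past it): [x, r] len 2
add r (repeat r, move left end past it): [r] len 1
add x: [r, x] len 2
add n: [r, x, n] len 3
add r (repeat r, move left end past it): [x, n, r] len 3
add t: [x, n, r, t] len 4
add r (repeat r, move left end past it): [t, r] len 2
add x: [t, r, x] len 3
add r (repeat r, move left end past it): [x, r] len 2
add t: [x, r, t] len 3
add t (repeat t, move left end past it): [t] len 1
add t (repeat t, move left end past it): [t] len 1
add n: [t, n] len 2
Longest all-distinct length: 4.

4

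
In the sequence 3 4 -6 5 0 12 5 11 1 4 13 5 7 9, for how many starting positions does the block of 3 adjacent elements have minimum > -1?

9

3 4 -6 → min -6
4 -6 5 → min -6
-6 5 0 → min -6
5 0 12 → min 0  > -1 ✓
0 12 5 → min 0  > -1 ✓
12 5 11 → min 5  > -1 ✓
5 11 1 → min 1  > -1 ✓
11 1 4 → min 1  > -1 ✓
1 4 13 → min 1  > -1 ✓
4 13 5 → min 4  > -1 ✓
13 5 7 → min 5  > -1 ✓
5 7 9 → min 5  > -1 ✓
9 windows satisfy the condition.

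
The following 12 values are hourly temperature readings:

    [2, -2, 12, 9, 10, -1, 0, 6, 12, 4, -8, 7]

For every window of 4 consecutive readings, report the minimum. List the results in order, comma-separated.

(2, -2, 12, 9) → min -2
(-2, 12, 9, 10) → min -2
(12, 9, 10, -1) → min -1
(9, 10, -1, 0) → min -1
(10, -1, 0, 6) → min -1
(-1, 0, 6, 12) → min -1
(0, 6, 12, 4) → min 0
(6, 12, 4, -8) → min -8
(12, 4, -8, 7) → min -8

-2, -2, -1, -1, -1, -1, 0, -8, -8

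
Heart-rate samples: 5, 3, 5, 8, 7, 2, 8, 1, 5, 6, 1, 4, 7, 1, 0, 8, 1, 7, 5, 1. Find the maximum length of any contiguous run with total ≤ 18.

5

[5] sum 5 len 1
[5, 3] sum 8 len 2
[5, 3, 5] sum 13 len 3
[3, 5, 8] sum 16 len 3
[8, 7] sum 15 len 2
[8, 7, 2] sum 17 len 3
[7, 2, 8] sum 17 len 3
[7, 2, 8, 1] sum 18 len 4
[2, 8, 1, 5] sum 16 len 4
[1, 5, 6] sum 12 len 3
[1, 5, 6, 1] sum 13 len 4
[1, 5, 6, 1, 4] sum 17 len 5
[6, 1, 4, 7] sum 18 len 4
[1, 4, 7, 1] sum 13 len 4
[1, 4, 7, 1, 0] sum 13 len 5
[7, 1, 0, 8] sum 16 len 4
[7, 1, 0, 8, 1] sum 17 len 5
[1, 0, 8, 1, 7] sum 17 len 5
[1, 7, 5] sum 13 len 3
[1, 7, 5, 1] sum 14 len 4
Longest length seen: 5.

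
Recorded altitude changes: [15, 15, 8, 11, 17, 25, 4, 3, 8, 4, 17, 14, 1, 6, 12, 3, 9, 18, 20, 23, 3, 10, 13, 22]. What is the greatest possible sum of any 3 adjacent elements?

Each size-3 window and its sum:
[15, 15, 8] → sum 38
[15, 8, 11] → sum 34
[8, 11, 17] → sum 36
[11, 17, 25] → sum 53
[17, 25, 4] → sum 46
[25, 4, 3] → sum 32
[4, 3, 8] → sum 15
[3, 8, 4] → sum 15
[8, 4, 17] → sum 29
[4, 17, 14] → sum 35
[17, 14, 1] → sum 32
[14, 1, 6] → sum 21
[1, 6, 12] → sum 19
[6, 12, 3] → sum 21
[12, 3, 9] → sum 24
[3, 9, 18] → sum 30
[9, 18, 20] → sum 47
[18, 20, 23] → sum 61
[20, 23, 3] → sum 46
[23, 3, 10] → sum 36
[3, 10, 13] → sum 26
[10, 13, 22] → sum 45
Greatest of these is 61.

61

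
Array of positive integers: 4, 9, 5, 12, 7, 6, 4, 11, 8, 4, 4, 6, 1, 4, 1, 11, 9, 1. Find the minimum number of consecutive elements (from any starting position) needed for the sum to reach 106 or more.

17

add 4: running sum 4 < 106
add 9: running sum 13 < 106
add 5: running sum 18 < 106
add 12: running sum 30 < 106
add 7: running sum 37 < 106
add 6: running sum 43 < 106
add 4: running sum 47 < 106
add 11: running sum 58 < 106
add 8: running sum 66 < 106
add 4: running sum 70 < 106
add 4: running sum 74 < 106
add 6: running sum 80 < 106
add 1: running sum 81 < 106
add 4: running sum 85 < 106
add 1: running sum 86 < 106
add 11: running sum 97 < 106
add 9: shortest ending here [4, 9, 5, 12, 7, 6, 4, 11, 8, 4, 4, 6, 1, 4, 1, 11, 9] sum 106, len 17
add 1: shortest ending here [4, 9, 5, 12, 7, 6, 4, 11, 8, 4, 4, 6, 1, 4, 1, 11, 9, 1] sum 107, len 18
Shortest qualifying length: 17.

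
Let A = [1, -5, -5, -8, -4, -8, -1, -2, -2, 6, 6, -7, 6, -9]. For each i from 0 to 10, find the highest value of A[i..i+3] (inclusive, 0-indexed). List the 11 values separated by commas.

1, -4, -4, -1, -1, -1, 6, 6, 6, 6, 6

(1, -5, -5, -8) → max 1
(-5, -5, -8, -4) → max -4
(-5, -8, -4, -8) → max -4
(-8, -4, -8, -1) → max -1
(-4, -8, -1, -2) → max -1
(-8, -1, -2, -2) → max -1
(-1, -2, -2, 6) → max 6
(-2, -2, 6, 6) → max 6
(-2, 6, 6, -7) → max 6
(6, 6, -7, 6) → max 6
(6, -7, 6, -9) → max 6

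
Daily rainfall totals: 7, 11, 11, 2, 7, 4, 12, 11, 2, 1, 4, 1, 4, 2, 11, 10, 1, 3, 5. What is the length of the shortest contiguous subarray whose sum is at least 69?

add 7: running sum 7 < 69
add 11: running sum 18 < 69
add 11: running sum 29 < 69
add 2: running sum 31 < 69
add 7: running sum 38 < 69
add 4: running sum 42 < 69
add 12: running sum 54 < 69
add 11: running sum 65 < 69
add 2: running sum 67 < 69
add 1: running sum 68 < 69
add 4: shortest ending here [7, 11, 11, 2, 7, 4, 12, 11, 2, 1, 4] sum 72, len 11
add 1: shortest ending here [7, 11, 11, 2, 7, 4, 12, 11, 2, 1, 4, 1] sum 73, len 12
add 4: shortest ending here [11, 11, 2, 7, 4, 12, 11, 2, 1, 4, 1, 4] sum 70, len 12
add 2: shortest ending here [11, 11, 2, 7, 4, 12, 11, 2, 1, 4, 1, 4, 2] sum 72, len 13
add 11: shortest ending here [11, 2, 7, 4, 12, 11, 2, 1, 4, 1, 4, 2, 11] sum 72, len 13
add 10: shortest ending here [7, 4, 12, 11, 2, 1, 4, 1, 4, 2, 11, 10] sum 69, len 12
add 1: shortest ending here [7, 4, 12, 11, 2, 1, 4, 1, 4, 2, 11, 10, 1] sum 70, len 13
add 3: shortest ending here [7, 4, 12, 11, 2, 1, 4, 1, 4, 2, 11, 10, 1, 3] sum 73, len 14
add 5: shortest ending here [4, 12, 11, 2, 1, 4, 1, 4, 2, 11, 10, 1, 3, 5] sum 71, len 14
Shortest qualifying length: 11.

11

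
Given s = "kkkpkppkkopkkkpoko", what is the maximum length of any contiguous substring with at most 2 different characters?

9

add k: window [k] (1 distinct), len 1
add k: window [k, k] (1 distinct), len 2
add k: window [k, k, k] (1 distinct), len 3
add p: window [k, k, k, p] (2 distinct), len 4
add k: window [k, k, k, p, k] (2 distinct), len 5
add p: window [k, k, k, p, k, p] (2 distinct), len 6
add p: window [k, k, k, p, k, p, p] (2 distinct), len 7
add k: window [k, k, k, p, k, p, p, k] (2 distinct), len 8
add k: window [k, k, k, p, k, p, p, k, k] (2 distinct), len 9
add o: window [k, k, o] (2 distinct), len 3
add p: window [o, p] (2 distinct), len 2
add k: window [p, k] (2 distinct), len 2
add k: window [p, k, k] (2 distinct), len 3
add k: window [p, k, k, k] (2 distinct), len 4
add p: window [p, k, k, k, p] (2 distinct), len 5
add o: window [p, o] (2 distinct), len 2
add k: window [o, k] (2 distinct), len 2
add o: window [o, k, o] (2 distinct), len 3
Longest length with ≤2 distinct: 9.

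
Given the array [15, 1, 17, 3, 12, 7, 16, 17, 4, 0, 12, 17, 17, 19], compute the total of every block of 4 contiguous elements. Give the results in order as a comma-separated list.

36, 33, 39, 38, 52, 44, 37, 33, 33, 46, 65

Sliding a size-4 window across the 14 values:
15 1 17 3 → sum 36
1 17 3 12 → sum 33
17 3 12 7 → sum 39
3 12 7 16 → sum 38
12 7 16 17 → sum 52
7 16 17 4 → sum 44
16 17 4 0 → sum 37
17 4 0 12 → sum 33
4 0 12 17 → sum 33
0 12 17 17 → sum 46
12 17 17 19 → sum 65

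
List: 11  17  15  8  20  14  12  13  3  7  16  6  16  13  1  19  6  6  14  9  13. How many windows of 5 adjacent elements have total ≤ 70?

15

[11, 17, 15, 8, 20] → sum 71
[17, 15, 8, 20, 14] → sum 74
[15, 8, 20, 14, 12] → sum 69  ≤ 70 ✓
[8, 20, 14, 12, 13] → sum 67  ≤ 70 ✓
[20, 14, 12, 13, 3] → sum 62  ≤ 70 ✓
[14, 12, 13, 3, 7] → sum 49  ≤ 70 ✓
[12, 13, 3, 7, 16] → sum 51  ≤ 70 ✓
[13, 3, 7, 16, 6] → sum 45  ≤ 70 ✓
[3, 7, 16, 6, 16] → sum 48  ≤ 70 ✓
[7, 16, 6, 16, 13] → sum 58  ≤ 70 ✓
[16, 6, 16, 13, 1] → sum 52  ≤ 70 ✓
[6, 16, 13, 1, 19] → sum 55  ≤ 70 ✓
[16, 13, 1, 19, 6] → sum 55  ≤ 70 ✓
[13, 1, 19, 6, 6] → sum 45  ≤ 70 ✓
[1, 19, 6, 6, 14] → sum 46  ≤ 70 ✓
[19, 6, 6, 14, 9] → sum 54  ≤ 70 ✓
[6, 6, 14, 9, 13] → sum 48  ≤ 70 ✓
15 windows satisfy the condition.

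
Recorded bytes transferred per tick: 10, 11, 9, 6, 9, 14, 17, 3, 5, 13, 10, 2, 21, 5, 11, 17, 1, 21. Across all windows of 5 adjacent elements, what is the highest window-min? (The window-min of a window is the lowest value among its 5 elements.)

6

Window mins for each of the 14 positions:
[10, 11, 9, 6, 9] → min 6
[11, 9, 6, 9, 14] → min 6
[9, 6, 9, 14, 17] → min 6
[6, 9, 14, 17, 3] → min 3
[9, 14, 17, 3, 5] → min 3
[14, 17, 3, 5, 13] → min 3
[17, 3, 5, 13, 10] → min 3
[3, 5, 13, 10, 2] → min 2
[5, 13, 10, 2, 21] → min 2
[13, 10, 2, 21, 5] → min 2
[10, 2, 21, 5, 11] → min 2
[2, 21, 5, 11, 17] → min 2
[21, 5, 11, 17, 1] → min 1
[5, 11, 17, 1, 21] → min 1
Highest of these is 6.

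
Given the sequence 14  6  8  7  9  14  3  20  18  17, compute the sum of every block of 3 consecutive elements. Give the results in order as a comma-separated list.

28, 21, 24, 30, 26, 37, 41, 55

[14, 6, 8] → sum 28
[6, 8, 7] → sum 21
[8, 7, 9] → sum 24
[7, 9, 14] → sum 30
[9, 14, 3] → sum 26
[14, 3, 20] → sum 37
[3, 20, 18] → sum 41
[20, 18, 17] → sum 55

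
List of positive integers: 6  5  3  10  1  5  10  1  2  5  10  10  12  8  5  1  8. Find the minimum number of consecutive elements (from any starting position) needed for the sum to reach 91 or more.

15

add 6: running sum 6 < 91
add 5: running sum 11 < 91
add 3: running sum 14 < 91
add 10: running sum 24 < 91
add 1: running sum 25 < 91
add 5: running sum 30 < 91
add 10: running sum 40 < 91
add 1: running sum 41 < 91
add 2: running sum 43 < 91
add 5: running sum 48 < 91
add 10: running sum 58 < 91
add 10: running sum 68 < 91
add 12: running sum 80 < 91
add 8: running sum 88 < 91
end 14: [6, 5, 3, 10, 1, 5, 10, 1, 2, 5, 10, 10, 12, 8, 5] sum 93, len 15
end 15: [6, 5, 3, 10, 1, 5, 10, 1, 2, 5, 10, 10, 12, 8, 5, 1] sum 94, len 16
end 16: [3, 10, 1, 5, 10, 1, 2, 5, 10, 10, 12, 8, 5, 1, 8] sum 91, len 15
Shortest qualifying length: 15.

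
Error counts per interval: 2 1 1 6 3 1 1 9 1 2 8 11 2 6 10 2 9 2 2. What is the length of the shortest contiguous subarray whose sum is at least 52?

add 2: running sum 2 < 52
add 1: running sum 3 < 52
add 1: running sum 4 < 52
add 6: running sum 10 < 52
add 3: running sum 13 < 52
add 1: running sum 14 < 52
add 1: running sum 15 < 52
add 9: running sum 24 < 52
add 1: running sum 25 < 52
add 2: running sum 27 < 52
add 8: running sum 35 < 52
add 11: running sum 46 < 52
add 2: running sum 48 < 52
end 13: [1, 1, 6, 3, 1, 1, 9, 1, 2, 8, 11, 2, 6] sum 52, len 13
end 14: [3, 1, 1, 9, 1, 2, 8, 11, 2, 6, 10] sum 54, len 11
end 15: [1, 9, 1, 2, 8, 11, 2, 6, 10, 2] sum 52, len 10
end 16: [9, 1, 2, 8, 11, 2, 6, 10, 2, 9] sum 60, len 10
end 17: [2, 8, 11, 2, 6, 10, 2, 9, 2] sum 52, len 9
end 18: [8, 11, 2, 6, 10, 2, 9, 2, 2] sum 52, len 9
Shortest qualifying length: 9.

9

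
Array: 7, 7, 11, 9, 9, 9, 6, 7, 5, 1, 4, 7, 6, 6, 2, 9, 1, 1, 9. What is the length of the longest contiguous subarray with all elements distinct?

6

add 7: [7] len 1
add 7 (repeat 7, move left end past it): [7] len 1
add 11: [7, 11] len 2
add 9: [7, 11, 9] len 3
add 9 (repeat 9, move left end past it): [9] len 1
add 9 (repeat 9, move left end past it): [9] len 1
add 6: [9, 6] len 2
add 7: [9, 6, 7] len 3
add 5: [9, 6, 7, 5] len 4
add 1: [9, 6, 7, 5, 1] len 5
add 4: [9, 6, 7, 5, 1, 4] len 6
add 7 (repeat 7, move left end past it): [5, 1, 4, 7] len 4
add 6: [5, 1, 4, 7, 6] len 5
add 6 (repeat 6, move left end past it): [6] len 1
add 2: [6, 2] len 2
add 9: [6, 2, 9] len 3
add 1: [6, 2, 9, 1] len 4
add 1 (repeat 1, move left end past it): [1] len 1
add 9: [1, 9] len 2
Longest all-distinct length: 6.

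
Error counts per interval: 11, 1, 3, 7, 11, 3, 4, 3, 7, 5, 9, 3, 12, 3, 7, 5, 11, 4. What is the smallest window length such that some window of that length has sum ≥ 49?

7

add 11: running sum 11 < 49
add 1: running sum 12 < 49
add 3: running sum 15 < 49
add 7: running sum 22 < 49
add 11: running sum 33 < 49
add 3: running sum 36 < 49
add 4: running sum 40 < 49
add 3: running sum 43 < 49
add 7: shortest ending here [11, 1, 3, 7, 11, 3, 4, 3, 7] sum 50, len 9
add 5: shortest ending here [11, 1, 3, 7, 11, 3, 4, 3, 7, 5] sum 55, len 10
add 9: shortest ending here [7, 11, 3, 4, 3, 7, 5, 9] sum 49, len 8
add 3: shortest ending here [7, 11, 3, 4, 3, 7, 5, 9, 3] sum 52, len 9
add 12: shortest ending here [11, 3, 4, 3, 7, 5, 9, 3, 12] sum 57, len 9
add 3: shortest ending here [3, 4, 3, 7, 5, 9, 3, 12, 3] sum 49, len 9
add 7: shortest ending here [3, 7, 5, 9, 3, 12, 3, 7] sum 49, len 8
add 5: shortest ending here [7, 5, 9, 3, 12, 3, 7, 5] sum 51, len 8
add 11: shortest ending here [9, 3, 12, 3, 7, 5, 11] sum 50, len 7
add 4: shortest ending here [9, 3, 12, 3, 7, 5, 11, 4] sum 54, len 8
Shortest qualifying length: 7.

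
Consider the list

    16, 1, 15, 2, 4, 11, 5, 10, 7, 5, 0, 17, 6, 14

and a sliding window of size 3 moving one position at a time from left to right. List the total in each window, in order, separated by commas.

[16, 1, 15] → sum 32
[1, 15, 2] → sum 18
[15, 2, 4] → sum 21
[2, 4, 11] → sum 17
[4, 11, 5] → sum 20
[11, 5, 10] → sum 26
[5, 10, 7] → sum 22
[10, 7, 5] → sum 22
[7, 5, 0] → sum 12
[5, 0, 17] → sum 22
[0, 17, 6] → sum 23
[17, 6, 14] → sum 37

32, 18, 21, 17, 20, 26, 22, 22, 12, 22, 23, 37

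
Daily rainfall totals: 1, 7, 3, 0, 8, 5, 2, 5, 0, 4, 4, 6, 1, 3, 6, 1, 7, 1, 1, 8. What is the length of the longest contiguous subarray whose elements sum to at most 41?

[1] sum 1 len 1
[1, 7] sum 8 len 2
[1, 7, 3] sum 11 len 3
[1, 7, 3, 0] sum 11 len 4
[1, 7, 3, 0, 8] sum 19 len 5
[1, 7, 3, 0, 8, 5] sum 24 len 6
[1, 7, 3, 0, 8, 5, 2] sum 26 len 7
[1, 7, 3, 0, 8, 5, 2, 5] sum 31 len 8
[1, 7, 3, 0, 8, 5, 2, 5, 0] sum 31 len 9
[1, 7, 3, 0, 8, 5, 2, 5, 0, 4] sum 35 len 10
[1, 7, 3, 0, 8, 5, 2, 5, 0, 4, 4] sum 39 len 11
[3, 0, 8, 5, 2, 5, 0, 4, 4, 6] sum 37 len 10
[3, 0, 8, 5, 2, 5, 0, 4, 4, 6, 1] sum 38 len 11
[3, 0, 8, 5, 2, 5, 0, 4, 4, 6, 1, 3] sum 41 len 12
[5, 2, 5, 0, 4, 4, 6, 1, 3, 6] sum 36 len 10
[5, 2, 5, 0, 4, 4, 6, 1, 3, 6, 1] sum 37 len 11
[2, 5, 0, 4, 4, 6, 1, 3, 6, 1, 7] sum 39 len 11
[2, 5, 0, 4, 4, 6, 1, 3, 6, 1, 7, 1] sum 40 len 12
[2, 5, 0, 4, 4, 6, 1, 3, 6, 1, 7, 1, 1] sum 41 len 13
[4, 6, 1, 3, 6, 1, 7, 1, 1, 8] sum 38 len 10
Longest length seen: 13.

13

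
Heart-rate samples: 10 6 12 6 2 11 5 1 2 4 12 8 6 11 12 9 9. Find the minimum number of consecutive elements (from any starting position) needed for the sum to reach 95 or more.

14

add 10: running sum 10 < 95
add 6: running sum 16 < 95
add 12: running sum 28 < 95
add 6: running sum 34 < 95
add 2: running sum 36 < 95
add 11: running sum 47 < 95
add 5: running sum 52 < 95
add 1: running sum 53 < 95
add 2: running sum 55 < 95
add 4: running sum 59 < 95
add 12: running sum 71 < 95
add 8: running sum 79 < 95
add 6: running sum 85 < 95
add 11: shortest ending here [10, 6, 12, 6, 2, 11, 5, 1, 2, 4, 12, 8, 6, 11] sum 96, len 14
add 12: shortest ending here [6, 12, 6, 2, 11, 5, 1, 2, 4, 12, 8, 6, 11, 12] sum 98, len 14
add 9: shortest ending here [12, 6, 2, 11, 5, 1, 2, 4, 12, 8, 6, 11, 12, 9] sum 101, len 14
add 9: shortest ending here [6, 2, 11, 5, 1, 2, 4, 12, 8, 6, 11, 12, 9, 9] sum 98, len 14
Shortest qualifying length: 14.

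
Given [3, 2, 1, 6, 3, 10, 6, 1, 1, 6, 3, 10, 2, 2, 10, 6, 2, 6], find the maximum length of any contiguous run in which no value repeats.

[3] len 1
[3, 2] len 2
[3, 2, 1] len 3
[3, 2, 1, 6] len 4
[2, 1, 6, 3] len 4
[2, 1, 6, 3, 10] len 5
[3, 10, 6] len 3
[3, 10, 6, 1] len 4
[1] len 1
[1, 6] len 2
[1, 6, 3] len 3
[1, 6, 3, 10] len 4
[1, 6, 3, 10, 2] len 5
[2] len 1
[2, 10] len 2
[2, 10, 6] len 3
[10, 6, 2] len 3
[2, 6] len 2
Longest all-distinct length: 5.

5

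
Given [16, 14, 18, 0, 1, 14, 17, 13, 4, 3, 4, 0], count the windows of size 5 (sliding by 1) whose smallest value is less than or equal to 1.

[16, 14, 18, 0, 1] → min 0  ≤ 1 ✓
[14, 18, 0, 1, 14] → min 0  ≤ 1 ✓
[18, 0, 1, 14, 17] → min 0  ≤ 1 ✓
[0, 1, 14, 17, 13] → min 0  ≤ 1 ✓
[1, 14, 17, 13, 4] → min 1  ≤ 1 ✓
[14, 17, 13, 4, 3] → min 3
[17, 13, 4, 3, 4] → min 3
[13, 4, 3, 4, 0] → min 0  ≤ 1 ✓
6 windows satisfy the condition.

6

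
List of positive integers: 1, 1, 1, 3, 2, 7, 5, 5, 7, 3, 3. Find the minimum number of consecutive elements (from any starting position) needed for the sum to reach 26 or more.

5

add 1: running sum 1 < 26
add 1: running sum 2 < 26
add 1: running sum 3 < 26
add 3: running sum 6 < 26
add 2: running sum 8 < 26
add 7: running sum 15 < 26
add 5: running sum 20 < 26
add 5: running sum 25 < 26
end 8: [2, 7, 5, 5, 7] sum 26, len 5
end 9: [7, 5, 5, 7, 3] sum 27, len 5
end 10: [7, 5, 5, 7, 3, 3] sum 30, len 6
Shortest qualifying length: 5.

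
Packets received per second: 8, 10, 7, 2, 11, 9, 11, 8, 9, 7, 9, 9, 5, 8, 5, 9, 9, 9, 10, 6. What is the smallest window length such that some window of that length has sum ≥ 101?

13

add 8: running sum 8 < 101
add 10: running sum 18 < 101
add 7: running sum 25 < 101
add 2: running sum 27 < 101
add 11: running sum 38 < 101
add 9: running sum 47 < 101
add 11: running sum 58 < 101
add 8: running sum 66 < 101
add 9: running sum 75 < 101
add 7: running sum 82 < 101
add 9: running sum 91 < 101
add 9: running sum 100 < 101
end 12: [8, 10, 7, 2, 11, 9, 11, 8, 9, 7, 9, 9, 5] sum 105, len 13
end 13: [10, 7, 2, 11, 9, 11, 8, 9, 7, 9, 9, 5, 8] sum 105, len 13
end 14: [10, 7, 2, 11, 9, 11, 8, 9, 7, 9, 9, 5, 8, 5] sum 110, len 14
end 15: [2, 11, 9, 11, 8, 9, 7, 9, 9, 5, 8, 5, 9] sum 102, len 13
end 16: [11, 9, 11, 8, 9, 7, 9, 9, 5, 8, 5, 9, 9] sum 109, len 13
end 17: [9, 11, 8, 9, 7, 9, 9, 5, 8, 5, 9, 9, 9] sum 107, len 13
end 18: [11, 8, 9, 7, 9, 9, 5, 8, 5, 9, 9, 9, 10] sum 108, len 13
end 19: [8, 9, 7, 9, 9, 5, 8, 5, 9, 9, 9, 10, 6] sum 103, len 13
Shortest qualifying length: 13.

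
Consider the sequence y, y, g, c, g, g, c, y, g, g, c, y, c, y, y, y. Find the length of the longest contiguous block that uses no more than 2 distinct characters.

Extend right; when distinct count exceeds 2, shrink from the left:
add y: window [y] (1 distinct), len 1
add y: window [y, y] (1 distinct), len 2
add g: window [y, y, g] (2 distinct), len 3
add c: window [g, c] (2 distinct), len 2
add g: window [g, c, g] (2 distinct), len 3
add g: window [g, c, g, g] (2 distinct), len 4
add c: window [g, c, g, g, c] (2 distinct), len 5
add y: window [c, y] (2 distinct), len 2
add g: window [y, g] (2 distinct), len 2
add g: window [y, g, g] (2 distinct), len 3
add c: window [g, g, c] (2 distinct), len 3
add y: window [c, y] (2 distinct), len 2
add c: window [c, y, c] (2 distinct), len 3
add y: window [c, y, c, y] (2 distinct), len 4
add y: window [c, y, c, y, y] (2 distinct), len 5
add y: window [c, y, c, y, y, y] (2 distinct), len 6
Longest length with ≤2 distinct: 6.

6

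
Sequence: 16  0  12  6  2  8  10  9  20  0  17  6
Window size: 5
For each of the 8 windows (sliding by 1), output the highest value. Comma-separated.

16, 12, 12, 10, 20, 20, 20, 20

(16, 0, 12, 6, 2) → max 16
(0, 12, 6, 2, 8) → max 12
(12, 6, 2, 8, 10) → max 12
(6, 2, 8, 10, 9) → max 10
(2, 8, 10, 9, 20) → max 20
(8, 10, 9, 20, 0) → max 20
(10, 9, 20, 0, 17) → max 20
(9, 20, 0, 17, 6) → max 20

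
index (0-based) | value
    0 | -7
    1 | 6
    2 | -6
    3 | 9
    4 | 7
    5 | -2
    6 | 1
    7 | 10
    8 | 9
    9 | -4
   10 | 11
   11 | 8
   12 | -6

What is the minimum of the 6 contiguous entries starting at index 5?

-4

Elements at indices 5..10: -2, 1, 10, 9, -4, 11
min(-2, 1, 10, 9, -4, 11) = -4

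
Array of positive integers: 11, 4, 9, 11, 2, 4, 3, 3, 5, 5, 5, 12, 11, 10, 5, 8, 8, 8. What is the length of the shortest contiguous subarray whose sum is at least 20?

2

add 11: running sum 11 < 20
add 4: running sum 15 < 20
end 2: [11, 4, 9] sum 24, len 3
end 3: [9, 11] sum 20, len 2
end 4: [9, 11, 2] sum 22, len 3
end 5: [9, 11, 2, 4] sum 26, len 4
end 6: [11, 2, 4, 3] sum 20, len 4
end 7: [11, 2, 4, 3, 3] sum 23, len 5
end 8: [11, 2, 4, 3, 3, 5] sum 28, len 6
end 9: [4, 3, 3, 5, 5] sum 20, len 5
end 10: [3, 3, 5, 5, 5] sum 21, len 5
end 11: [5, 5, 12] sum 22, len 3
end 12: [12, 11] sum 23, len 2
end 13: [11, 10] sum 21, len 2
end 14: [11, 10, 5] sum 26, len 3
end 15: [10, 5, 8] sum 23, len 3
end 16: [5, 8, 8] sum 21, len 3
end 17: [8, 8, 8] sum 24, len 3
Shortest qualifying length: 2.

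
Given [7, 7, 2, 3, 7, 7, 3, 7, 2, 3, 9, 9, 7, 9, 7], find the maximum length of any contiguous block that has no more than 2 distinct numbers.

5

add 7: window [7] (1 distinct), len 1
add 7: window [7, 7] (1 distinct), len 2
add 2: window [7, 7, 2] (2 distinct), len 3
add 3: window [2, 3] (2 distinct), len 2
add 7: window [3, 7] (2 distinct), len 2
add 7: window [3, 7, 7] (2 distinct), len 3
add 3: window [3, 7, 7, 3] (2 distinct), len 4
add 7: window [3, 7, 7, 3, 7] (2 distinct), len 5
add 2: window [7, 2] (2 distinct), len 2
add 3: window [2, 3] (2 distinct), len 2
add 9: window [3, 9] (2 distinct), len 2
add 9: window [3, 9, 9] (2 distinct), len 3
add 7: window [9, 9, 7] (2 distinct), len 3
add 9: window [9, 9, 7, 9] (2 distinct), len 4
add 7: window [9, 9, 7, 9, 7] (2 distinct), len 5
Longest length with ≤2 distinct: 5.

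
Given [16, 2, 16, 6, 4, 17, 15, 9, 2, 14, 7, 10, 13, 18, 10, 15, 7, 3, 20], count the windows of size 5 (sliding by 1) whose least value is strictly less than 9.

14

16 2 16 6 4 → min 2  < 9 ✓
2 16 6 4 17 → min 2  < 9 ✓
16 6 4 17 15 → min 4  < 9 ✓
6 4 17 15 9 → min 4  < 9 ✓
4 17 15 9 2 → min 2  < 9 ✓
17 15 9 2 14 → min 2  < 9 ✓
15 9 2 14 7 → min 2  < 9 ✓
9 2 14 7 10 → min 2  < 9 ✓
2 14 7 10 13 → min 2  < 9 ✓
14 7 10 13 18 → min 7  < 9 ✓
7 10 13 18 10 → min 7  < 9 ✓
10 13 18 10 15 → min 10
13 18 10 15 7 → min 7  < 9 ✓
18 10 15 7 3 → min 3  < 9 ✓
10 15 7 3 20 → min 3  < 9 ✓
14 windows satisfy the condition.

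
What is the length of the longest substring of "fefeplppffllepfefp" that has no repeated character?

add f: [f] len 1
add e: [f, e] len 2
add f (repeat f, move left end past it): [e, f] len 2
add e (repeat e, move left end past it): [f, e] len 2
add p: [f, e, p] len 3
add l: [f, e, p, l] len 4
add p (repeat p, move left end past it): [l, p] len 2
add p (repeat p, move left end past it): [p] len 1
add f: [p, f] len 2
add f (repeat f, move left end past it): [f] len 1
add l: [f, l] len 2
add l (repeat l, move left end past it): [l] len 1
add e: [l, e] len 2
add p: [l, e, p] len 3
add f: [l, e, p, f] len 4
add e (repeat e, move left end past it): [p, f, e] len 3
add f (repeat f, move left end past it): [e, f] len 2
add p: [e, f, p] len 3
Longest all-distinct length: 4.

4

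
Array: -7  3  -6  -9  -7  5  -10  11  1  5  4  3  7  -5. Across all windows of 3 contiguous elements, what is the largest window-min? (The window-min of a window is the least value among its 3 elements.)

3

[-7, 3, -6] → min -7
[3, -6, -9] → min -9
[-6, -9, -7] → min -9
[-9, -7, 5] → min -9
[-7, 5, -10] → min -10
[5, -10, 11] → min -10
[-10, 11, 1] → min -10
[11, 1, 5] → min 1
[1, 5, 4] → min 1
[5, 4, 3] → min 3
[4, 3, 7] → min 3
[3, 7, -5] → min -5
Largest of these is 3.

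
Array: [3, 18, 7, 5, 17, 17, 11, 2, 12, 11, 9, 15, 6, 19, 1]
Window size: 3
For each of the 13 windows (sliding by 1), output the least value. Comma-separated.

Sliding a size-3 window across the 15 values:
3 18 7 → min 3
18 7 5 → min 5
7 5 17 → min 5
5 17 17 → min 5
17 17 11 → min 11
17 11 2 → min 2
11 2 12 → min 2
2 12 11 → min 2
12 11 9 → min 9
11 9 15 → min 9
9 15 6 → min 6
15 6 19 → min 6
6 19 1 → min 1

3, 5, 5, 5, 11, 2, 2, 2, 9, 9, 6, 6, 1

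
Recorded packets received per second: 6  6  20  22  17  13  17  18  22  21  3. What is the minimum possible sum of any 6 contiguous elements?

84

(6, 6, 20, 22, 17, 13) → sum 84
(6, 20, 22, 17, 13, 17) → sum 95
(20, 22, 17, 13, 17, 18) → sum 107
(22, 17, 13, 17, 18, 22) → sum 109
(17, 13, 17, 18, 22, 21) → sum 108
(13, 17, 18, 22, 21, 3) → sum 94
Minimum of these is 84.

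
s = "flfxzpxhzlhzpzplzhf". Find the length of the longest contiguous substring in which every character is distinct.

5

[f] len 1
[f, l] len 2
[l, f] len 2
[l, f, x] len 3
[l, f, x, z] len 4
[l, f, x, z, p] len 5
[z, p, x] len 3
[z, p, x, h] len 4
[p, x, h, z] len 4
[p, x, h, z, l] len 5
[z, l, h] len 3
[l, h, z] len 3
[l, h, z, p] len 4
[p, z] len 2
[z, p] len 2
[z, p, l] len 3
[p, l, z] len 3
[p, l, z, h] len 4
[p, l, z, h, f] len 5
Longest all-distinct length: 5.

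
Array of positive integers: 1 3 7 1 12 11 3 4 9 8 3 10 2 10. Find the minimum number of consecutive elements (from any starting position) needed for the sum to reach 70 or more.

10

add 1: running sum 1 < 70
add 3: running sum 4 < 70
add 7: running sum 11 < 70
add 1: running sum 12 < 70
add 12: running sum 24 < 70
add 11: running sum 35 < 70
add 3: running sum 38 < 70
add 4: running sum 42 < 70
add 9: running sum 51 < 70
add 8: running sum 59 < 70
add 3: running sum 62 < 70
end 11: [3, 7, 1, 12, 11, 3, 4, 9, 8, 3, 10] sum 71, len 11
end 12: [7, 1, 12, 11, 3, 4, 9, 8, 3, 10, 2] sum 70, len 11
end 13: [12, 11, 3, 4, 9, 8, 3, 10, 2, 10] sum 72, len 10
Shortest qualifying length: 10.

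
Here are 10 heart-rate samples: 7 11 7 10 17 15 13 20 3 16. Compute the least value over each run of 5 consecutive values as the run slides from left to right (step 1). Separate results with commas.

Sliding a size-5 window across the 10 values:
(7, 11, 7, 10, 17) → min 7
(11, 7, 10, 17, 15) → min 7
(7, 10, 17, 15, 13) → min 7
(10, 17, 15, 13, 20) → min 10
(17, 15, 13, 20, 3) → min 3
(15, 13, 20, 3, 16) → min 3

7, 7, 7, 10, 3, 3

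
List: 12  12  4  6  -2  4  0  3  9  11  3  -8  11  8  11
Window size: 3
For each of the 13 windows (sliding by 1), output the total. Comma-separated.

28, 22, 8, 8, 2, 7, 12, 23, 23, 6, 6, 11, 30

[12, 12, 4] → sum 28
[12, 4, 6] → sum 22
[4, 6, -2] → sum 8
[6, -2, 4] → sum 8
[-2, 4, 0] → sum 2
[4, 0, 3] → sum 7
[0, 3, 9] → sum 12
[3, 9, 11] → sum 23
[9, 11, 3] → sum 23
[11, 3, -8] → sum 6
[3, -8, 11] → sum 6
[-8, 11, 8] → sum 11
[11, 8, 11] → sum 30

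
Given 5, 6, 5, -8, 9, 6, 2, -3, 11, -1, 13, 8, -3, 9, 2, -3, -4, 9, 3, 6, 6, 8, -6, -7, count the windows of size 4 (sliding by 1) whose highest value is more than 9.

6

[5, 6, 5, -8] → max 6
[6, 5, -8, 9] → max 9
[5, -8, 9, 6] → max 9
[-8, 9, 6, 2] → max 9
[9, 6, 2, -3] → max 9
[6, 2, -3, 11] → max 11  > 9 ✓
[2, -3, 11, -1] → max 11  > 9 ✓
[-3, 11, -1, 13] → max 13  > 9 ✓
[11, -1, 13, 8] → max 13  > 9 ✓
[-1, 13, 8, -3] → max 13  > 9 ✓
[13, 8, -3, 9] → max 13  > 9 ✓
[8, -3, 9, 2] → max 9
[-3, 9, 2, -3] → max 9
[9, 2, -3, -4] → max 9
[2, -3, -4, 9] → max 9
[-3, -4, 9, 3] → max 9
[-4, 9, 3, 6] → max 9
[9, 3, 6, 6] → max 9
[3, 6, 6, 8] → max 8
[6, 6, 8, -6] → max 8
[6, 8, -6, -7] → max 8
6 windows satisfy the condition.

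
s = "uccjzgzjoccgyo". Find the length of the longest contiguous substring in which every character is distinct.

[u] len 1
[u, c] len 2
[c] len 1
[c, j] len 2
[c, j, z] len 3
[c, j, z, g] len 4
[g, z] len 2
[g, z, j] len 3
[g, z, j, o] len 4
[g, z, j, o, c] len 5
[c] len 1
[c, g] len 2
[c, g, y] len 3
[c, g, y, o] len 4
Longest all-distinct length: 5.

5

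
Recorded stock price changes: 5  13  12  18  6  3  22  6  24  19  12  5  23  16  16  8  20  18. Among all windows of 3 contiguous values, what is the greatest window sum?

55

[5, 13, 12] → sum 30
[13, 12, 18] → sum 43
[12, 18, 6] → sum 36
[18, 6, 3] → sum 27
[6, 3, 22] → sum 31
[3, 22, 6] → sum 31
[22, 6, 24] → sum 52
[6, 24, 19] → sum 49
[24, 19, 12] → sum 55
[19, 12, 5] → sum 36
[12, 5, 23] → sum 40
[5, 23, 16] → sum 44
[23, 16, 16] → sum 55
[16, 16, 8] → sum 40
[16, 8, 20] → sum 44
[8, 20, 18] → sum 46
Greatest of these is 55.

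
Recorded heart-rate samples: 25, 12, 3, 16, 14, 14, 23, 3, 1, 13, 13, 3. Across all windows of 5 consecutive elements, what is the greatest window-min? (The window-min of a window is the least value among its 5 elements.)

25 12 3 16 14 → min 3
12 3 16 14 14 → min 3
3 16 14 14 23 → min 3
16 14 14 23 3 → min 3
14 14 23 3 1 → min 1
14 23 3 1 13 → min 1
23 3 1 13 13 → min 1
3 1 13 13 3 → min 1
Greatest of these is 3.

3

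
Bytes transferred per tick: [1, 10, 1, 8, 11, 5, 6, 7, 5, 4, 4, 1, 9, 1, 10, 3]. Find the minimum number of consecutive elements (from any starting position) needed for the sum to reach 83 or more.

Extend right; whenever the sum reaches 83, record the length and shrink from the left:
add 1: running sum 1 < 83
add 10: running sum 11 < 83
add 1: running sum 12 < 83
add 8: running sum 20 < 83
add 11: running sum 31 < 83
add 5: running sum 36 < 83
add 6: running sum 42 < 83
add 7: running sum 49 < 83
add 5: running sum 54 < 83
add 4: running sum 58 < 83
add 4: running sum 62 < 83
add 1: running sum 63 < 83
add 9: running sum 72 < 83
add 1: running sum 73 < 83
end 14: [1, 10, 1, 8, 11, 5, 6, 7, 5, 4, 4, 1, 9, 1, 10] sum 83, len 15
end 15: [10, 1, 8, 11, 5, 6, 7, 5, 4, 4, 1, 9, 1, 10, 3] sum 85, len 15
Shortest qualifying length: 15.

15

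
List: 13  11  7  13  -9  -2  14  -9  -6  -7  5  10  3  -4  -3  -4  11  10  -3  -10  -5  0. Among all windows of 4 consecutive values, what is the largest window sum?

13 11 7 13 → sum 44
11 7 13 -9 → sum 22
7 13 -9 -2 → sum 9
13 -9 -2 14 → sum 16
-9 -2 14 -9 → sum -6
-2 14 -9 -6 → sum -3
14 -9 -6 -7 → sum -8
-9 -6 -7 5 → sum -17
-6 -7 5 10 → sum 2
-7 5 10 3 → sum 11
5 10 3 -4 → sum 14
10 3 -4 -3 → sum 6
3 -4 -3 -4 → sum -8
-4 -3 -4 11 → sum 0
-3 -4 11 10 → sum 14
-4 11 10 -3 → sum 14
11 10 -3 -10 → sum 8
10 -3 -10 -5 → sum -8
-3 -10 -5 0 → sum -18
Largest of these is 44.

44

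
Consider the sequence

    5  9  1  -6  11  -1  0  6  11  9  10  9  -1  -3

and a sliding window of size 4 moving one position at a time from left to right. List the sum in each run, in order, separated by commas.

9, 15, 5, 4, 16, 16, 26, 36, 39, 27, 15

Sliding a size-4 window across the 14 values:
(5, 9, 1, -6) → sum 9
(9, 1, -6, 11) → sum 15
(1, -6, 11, -1) → sum 5
(-6, 11, -1, 0) → sum 4
(11, -1, 0, 6) → sum 16
(-1, 0, 6, 11) → sum 16
(0, 6, 11, 9) → sum 26
(6, 11, 9, 10) → sum 36
(11, 9, 10, 9) → sum 39
(9, 10, 9, -1) → sum 27
(10, 9, -1, -3) → sum 15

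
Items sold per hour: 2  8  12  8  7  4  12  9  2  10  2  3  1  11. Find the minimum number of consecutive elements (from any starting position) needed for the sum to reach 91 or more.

14

Extend right; whenever the sum reaches 91, record the length and shrink from the left:
add 2: running sum 2 < 91
add 8: running sum 10 < 91
add 12: running sum 22 < 91
add 8: running sum 30 < 91
add 7: running sum 37 < 91
add 4: running sum 41 < 91
add 12: running sum 53 < 91
add 9: running sum 62 < 91
add 2: running sum 64 < 91
add 10: running sum 74 < 91
add 2: running sum 76 < 91
add 3: running sum 79 < 91
add 1: running sum 80 < 91
add 11: shortest ending here [2, 8, 12, 8, 7, 4, 12, 9, 2, 10, 2, 3, 1, 11] sum 91, len 14
Shortest qualifying length: 14.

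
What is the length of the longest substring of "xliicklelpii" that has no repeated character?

5

[x] len 1
[x, l] len 2
[x, l, i] len 3
[i] len 1
[i, c] len 2
[i, c, k] len 3
[i, c, k, l] len 4
[i, c, k, l, e] len 5
[e, l] len 2
[e, l, p] len 3
[e, l, p, i] len 4
[i] len 1
Longest all-distinct length: 5.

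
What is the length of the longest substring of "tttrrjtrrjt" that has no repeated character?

[t] len 1
[t] len 1
[t] len 1
[t, r] len 2
[r] len 1
[r, j] len 2
[r, j, t] len 3
[j, t, r] len 3
[r] len 1
[r, j] len 2
[r, j, t] len 3
Longest all-distinct length: 3.

3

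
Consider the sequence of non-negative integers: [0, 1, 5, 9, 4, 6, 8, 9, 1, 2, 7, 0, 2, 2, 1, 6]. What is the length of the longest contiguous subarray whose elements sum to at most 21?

8

Extend to the right; shrink from the left whenever the sum exceeds 21:
→ 0: sum 0, len 1
→ 1: sum 1, len 2
→ 5: sum 6, len 3
→ 9: sum 15, len 4
→ 4: sum 19, len 5
→ 6 (dropped 0, 1, 5): sum 19, len 3
→ 8 (dropped 9): sum 18, len 3
→ 9 (dropped 4, 6): sum 17, len 2
→ 1: sum 18, len 3
→ 2: sum 20, len 4
→ 7 (dropped 8): sum 19, len 4
→ 0: sum 19, len 5
→ 2: sum 21, len 6
→ 2 (dropped 9): sum 14, len 6
→ 1: sum 15, len 7
→ 6: sum 21, len 8
Longest length seen: 8.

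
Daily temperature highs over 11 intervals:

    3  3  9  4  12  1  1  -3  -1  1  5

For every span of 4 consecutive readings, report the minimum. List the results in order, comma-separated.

[3, 3, 9, 4] → min 3
[3, 9, 4, 12] → min 3
[9, 4, 12, 1] → min 1
[4, 12, 1, 1] → min 1
[12, 1, 1, -3] → min -3
[1, 1, -3, -1] → min -3
[1, -3, -1, 1] → min -3
[-3, -1, 1, 5] → min -3

3, 3, 1, 1, -3, -3, -3, -3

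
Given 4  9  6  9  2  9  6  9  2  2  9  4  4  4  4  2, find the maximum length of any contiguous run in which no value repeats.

3

add 4: [4] len 1
add 9: [4, 9] len 2
add 6: [4, 9, 6] len 3
add 9 (repeat 9, move left end past it): [6, 9] len 2
add 2: [6, 9, 2] len 3
add 9 (repeat 9, move left end past it): [2, 9] len 2
add 6: [2, 9, 6] len 3
add 9 (repeat 9, move left end past it): [6, 9] len 2
add 2: [6, 9, 2] len 3
add 2 (repeat 2, move left end past it): [2] len 1
add 9: [2, 9] len 2
add 4: [2, 9, 4] len 3
add 4 (repeat 4, move left end past it): [4] len 1
add 4 (repeat 4, move left end past it): [4] len 1
add 4 (repeat 4, move left end past it): [4] len 1
add 2: [4, 2] len 2
Longest all-distinct length: 3.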